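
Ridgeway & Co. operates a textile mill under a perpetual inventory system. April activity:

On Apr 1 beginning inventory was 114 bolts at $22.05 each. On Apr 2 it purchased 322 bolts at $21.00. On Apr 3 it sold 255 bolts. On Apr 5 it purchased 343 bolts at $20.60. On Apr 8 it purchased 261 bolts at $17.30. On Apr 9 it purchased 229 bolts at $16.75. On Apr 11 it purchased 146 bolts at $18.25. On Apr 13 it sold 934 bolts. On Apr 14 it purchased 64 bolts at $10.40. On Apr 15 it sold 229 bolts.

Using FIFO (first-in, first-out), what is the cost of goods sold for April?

Apr 3, 255 sold [FIFO — oldest first]: 114 @ $22.05 + 141 @ $21.00 = $5,474.70
Apr 13, 934 sold [FIFO — oldest first]: 181 @ $21.00 + 343 @ $20.60 + 261 @ $17.30 + 149 @ $16.75 = $17,877.85
Apr 15, 229 sold [FIFO — oldest first]: 80 @ $16.75 + 146 @ $18.25 + 3 @ $10.40 = $4,035.70
Total COGS = $5,474.70 + $17,877.85 + $4,035.70 = $27,388.25
Ending inventory: 61 @ $10.40 = $634.40

COGS = $27,388.25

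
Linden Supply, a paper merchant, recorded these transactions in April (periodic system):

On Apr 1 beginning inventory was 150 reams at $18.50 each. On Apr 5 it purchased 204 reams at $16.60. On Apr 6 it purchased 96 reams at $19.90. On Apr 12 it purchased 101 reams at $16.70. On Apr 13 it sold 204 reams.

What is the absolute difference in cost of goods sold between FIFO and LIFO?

$41.90

FIFO COGS: 150 @ $18.50 + 54 @ $16.60 = $3,671.40
LIFO COGS: 101 @ $16.70 + 96 @ $19.90 + 7 @ $16.60 = $3,713.30
Difference = |$3,671.40 − $3,713.30| = $41.90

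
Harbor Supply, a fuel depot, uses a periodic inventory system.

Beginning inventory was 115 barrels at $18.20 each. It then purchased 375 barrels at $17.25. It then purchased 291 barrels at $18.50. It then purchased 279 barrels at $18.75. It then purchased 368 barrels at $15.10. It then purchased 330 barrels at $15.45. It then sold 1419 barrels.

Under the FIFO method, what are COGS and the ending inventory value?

Sale 1 (1419) [FIFO — oldest first]: 115 @ $18.20 + 375 @ $17.25 + 291 @ $18.50 + 279 @ $18.75 + 359 @ $15.10 = $24,597.40
Ending inventory: 9 @ $15.10 + 330 @ $15.45 = $5,234.40

COGS = $24,597.40; ending inventory = $5,234.40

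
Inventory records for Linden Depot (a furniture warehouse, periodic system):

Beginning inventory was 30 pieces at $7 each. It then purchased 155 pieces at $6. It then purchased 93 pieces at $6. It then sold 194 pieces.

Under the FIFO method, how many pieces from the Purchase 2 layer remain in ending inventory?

Sale 1 (194) [FIFO — oldest first]: 30 @ $7 + 155 @ $6 + 9 @ $6 = $1,194
Ending inventory: 84 @ $6 = $504

84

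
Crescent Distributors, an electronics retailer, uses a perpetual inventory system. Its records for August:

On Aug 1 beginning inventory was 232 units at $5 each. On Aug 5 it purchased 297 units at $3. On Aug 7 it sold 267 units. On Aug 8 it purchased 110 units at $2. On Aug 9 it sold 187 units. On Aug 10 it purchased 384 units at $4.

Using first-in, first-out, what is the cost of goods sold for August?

Aug 7, 267 sold [FIFO — oldest first]: 232 @ $5 + 35 @ $3 = $1,265
Aug 9, 187 sold [FIFO — oldest first]: 187 @ $3 = $561
Total COGS = $1,265 + $561 = $1,826
Ending inventory: 75 @ $3 + 110 @ $2 + 384 @ $4 = $1,981
Check: goods available $3,807 = COGS $1,826 + ending $1,981

COGS = $1,826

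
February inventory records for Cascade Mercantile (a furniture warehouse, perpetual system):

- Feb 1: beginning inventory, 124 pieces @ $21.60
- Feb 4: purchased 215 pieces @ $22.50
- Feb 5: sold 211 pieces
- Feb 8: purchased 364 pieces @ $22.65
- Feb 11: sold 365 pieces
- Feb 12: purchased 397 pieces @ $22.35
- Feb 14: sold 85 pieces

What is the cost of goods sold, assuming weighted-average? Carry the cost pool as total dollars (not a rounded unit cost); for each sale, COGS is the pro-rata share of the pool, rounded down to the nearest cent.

COGS = $14,803.14

After Feb 1: 124 on hand, pool $2,678.40 (≈ $21.6000 each)
After Feb 4: 339 on hand, pool $7,515.90 (≈ $22.1708 each)
Feb 5, sell 211: 211/339 × $7,515.90 → $4,678.03
After Feb 8: 492 on hand, pool $11,082.47 (≈ $22.5253 each)
Feb 11, sell 365: 365/492 × $11,082.47 → $8,221.75
After Feb 12: 524 on hand, pool $11,733.67 (≈ $22.3925 each)
Feb 14, sell 85: 85/524 × $11,733.67 → $1,903.36
Total COGS = $4,678.03 + $8,221.75 + $1,903.36 = $14,803.14
Ending inventory (cost pool remaining) = $9,830.31
Check: goods available $24,633.45 = COGS $14,803.14 + ending $9,830.31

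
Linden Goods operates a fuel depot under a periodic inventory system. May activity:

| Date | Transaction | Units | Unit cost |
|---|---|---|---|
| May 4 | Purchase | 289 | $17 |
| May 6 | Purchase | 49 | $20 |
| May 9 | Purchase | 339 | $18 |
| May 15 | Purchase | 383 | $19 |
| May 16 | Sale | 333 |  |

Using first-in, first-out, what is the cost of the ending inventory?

Ending inventory = $13,479

May 16, 333 sold [FIFO — oldest first]: 289 @ $17 + 44 @ $20 = $5,793
Ending inventory: 5 @ $20 + 339 @ $18 + 383 @ $19 = $13,479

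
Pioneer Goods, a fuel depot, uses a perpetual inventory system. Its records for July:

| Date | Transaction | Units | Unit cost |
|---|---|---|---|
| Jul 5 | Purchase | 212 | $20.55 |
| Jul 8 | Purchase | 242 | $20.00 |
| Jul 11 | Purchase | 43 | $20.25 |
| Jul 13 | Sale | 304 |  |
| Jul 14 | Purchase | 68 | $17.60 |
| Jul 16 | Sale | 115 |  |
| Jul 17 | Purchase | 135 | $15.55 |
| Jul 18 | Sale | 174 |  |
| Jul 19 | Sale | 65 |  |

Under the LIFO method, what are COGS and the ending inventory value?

COGS = $12,500.30; ending inventory = $863.10

Jul 13, 304 sold [LIFO — newest first]: 43 @ $20.25 + 242 @ $20.00 + 19 @ $20.55 = $6,101.20
Jul 16, 115 sold [LIFO — newest first]: 68 @ $17.60 + 47 @ $20.55 = $2,162.65
Jul 18, 174 sold [LIFO — newest first]: 135 @ $15.55 + 39 @ $20.55 = $2,900.70
Jul 19, 65 sold [LIFO — newest first]: 65 @ $20.55 = $1,335.75
Total COGS = $6,101.20 + $2,162.65 + $2,900.70 + $1,335.75 = $12,500.30
Ending inventory: 42 @ $20.55 = $863.10
Check: goods available $13,363.40 = COGS $12,500.30 + ending $863.10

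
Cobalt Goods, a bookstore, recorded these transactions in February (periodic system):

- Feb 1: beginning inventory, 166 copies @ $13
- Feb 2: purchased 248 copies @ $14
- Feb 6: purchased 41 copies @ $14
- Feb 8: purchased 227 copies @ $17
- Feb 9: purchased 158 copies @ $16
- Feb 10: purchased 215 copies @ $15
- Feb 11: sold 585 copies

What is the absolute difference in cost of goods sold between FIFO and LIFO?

FIFO COGS: 166 @ $13 + 248 @ $14 + 41 @ $14 + 130 @ $17 = $8,414
LIFO COGS: 215 @ $15 + 158 @ $16 + 212 @ $17 = $9,357
Difference = |$8,414 − $9,357| = $943

$943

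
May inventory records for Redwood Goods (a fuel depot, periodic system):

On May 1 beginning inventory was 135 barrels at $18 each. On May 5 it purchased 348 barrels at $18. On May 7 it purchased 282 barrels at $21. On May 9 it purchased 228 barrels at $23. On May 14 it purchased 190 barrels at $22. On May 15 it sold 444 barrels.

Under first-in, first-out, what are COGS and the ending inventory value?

May 15, 444 sold [FIFO — oldest first]: 135 @ $18 + 309 @ $18 = $7,992
Ending inventory: 39 @ $18 + 282 @ $21 + 228 @ $23 + 190 @ $22 = $16,048
Check: goods available $24,040 = COGS $7,992 + ending $16,048

COGS = $7,992; ending inventory = $16,048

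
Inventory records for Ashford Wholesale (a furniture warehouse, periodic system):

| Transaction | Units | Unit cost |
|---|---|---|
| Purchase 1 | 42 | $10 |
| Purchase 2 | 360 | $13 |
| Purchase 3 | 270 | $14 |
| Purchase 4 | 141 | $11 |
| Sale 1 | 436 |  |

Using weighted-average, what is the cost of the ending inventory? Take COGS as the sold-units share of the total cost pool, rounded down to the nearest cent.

Ending inventory = $4,837.01

Sale 1, sell 436: 436/813 × $10,431.00 → $5,593.99
Ending inventory (cost pool remaining) = $4,837.01
Check: goods available $10,431.00 = COGS $5,593.99 + ending $4,837.01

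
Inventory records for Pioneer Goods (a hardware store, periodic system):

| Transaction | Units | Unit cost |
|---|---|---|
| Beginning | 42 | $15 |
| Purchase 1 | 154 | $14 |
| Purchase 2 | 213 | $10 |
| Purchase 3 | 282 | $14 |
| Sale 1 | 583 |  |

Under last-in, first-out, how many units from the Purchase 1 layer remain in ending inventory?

66

Sale 1 (583) [LIFO — newest first]: 282 @ $14 + 213 @ $10 + 88 @ $14 = $7,310
Ending inventory: 42 @ $15 + 66 @ $14 = $1,554
Check: goods available $8,864 = COGS $7,310 + ending $1,554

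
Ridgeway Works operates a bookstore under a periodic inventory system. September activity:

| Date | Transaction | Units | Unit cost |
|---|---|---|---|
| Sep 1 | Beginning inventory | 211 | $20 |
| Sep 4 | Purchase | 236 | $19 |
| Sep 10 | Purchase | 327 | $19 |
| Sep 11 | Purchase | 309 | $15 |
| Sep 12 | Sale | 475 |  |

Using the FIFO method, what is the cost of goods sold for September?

Sep 12, 475 sold [FIFO — oldest first]: 211 @ $20 + 236 @ $19 + 28 @ $19 = $9,236
Ending inventory: 299 @ $19 + 309 @ $15 = $10,316

COGS = $9,236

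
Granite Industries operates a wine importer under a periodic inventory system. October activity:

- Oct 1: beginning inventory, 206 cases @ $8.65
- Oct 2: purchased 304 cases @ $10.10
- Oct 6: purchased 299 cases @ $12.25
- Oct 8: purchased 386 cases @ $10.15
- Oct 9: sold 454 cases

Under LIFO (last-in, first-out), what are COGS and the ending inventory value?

COGS = $4,750.90; ending inventory = $7,682.05

Oct 9, 454 sold [LIFO — newest first]: 386 @ $10.15 + 68 @ $12.25 = $4,750.90
Ending inventory: 206 @ $8.65 + 304 @ $10.10 + 231 @ $12.25 = $7,682.05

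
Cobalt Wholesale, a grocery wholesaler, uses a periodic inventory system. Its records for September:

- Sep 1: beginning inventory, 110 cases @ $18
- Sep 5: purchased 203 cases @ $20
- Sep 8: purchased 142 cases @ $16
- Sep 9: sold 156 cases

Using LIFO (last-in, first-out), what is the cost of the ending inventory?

Sep 9, 156 sold [LIFO — newest first]: 142 @ $16 + 14 @ $20 = $2,552
Ending inventory: 110 @ $18 + 189 @ $20 = $5,760

Ending inventory = $5,760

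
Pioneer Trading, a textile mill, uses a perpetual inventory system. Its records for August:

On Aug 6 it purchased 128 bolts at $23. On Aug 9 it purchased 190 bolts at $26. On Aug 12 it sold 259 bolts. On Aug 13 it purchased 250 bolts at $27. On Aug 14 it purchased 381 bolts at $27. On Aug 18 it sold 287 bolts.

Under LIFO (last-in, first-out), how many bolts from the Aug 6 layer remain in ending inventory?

59

Aug 12, 259 sold [LIFO — newest first]: 190 @ $26 + 69 @ $23 = $6,527
Aug 18, 287 sold [LIFO — newest first]: 287 @ $27 = $7,749
Total COGS = $6,527 + $7,749 = $14,276
Ending inventory: 59 @ $23 + 250 @ $27 + 94 @ $27 = $10,645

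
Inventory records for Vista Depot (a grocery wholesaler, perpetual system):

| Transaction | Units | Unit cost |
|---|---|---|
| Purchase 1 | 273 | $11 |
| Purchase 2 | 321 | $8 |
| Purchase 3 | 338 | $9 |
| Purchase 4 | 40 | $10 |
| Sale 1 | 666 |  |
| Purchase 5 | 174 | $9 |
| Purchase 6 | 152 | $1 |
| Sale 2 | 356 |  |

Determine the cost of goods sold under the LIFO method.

COGS = $7,704

Sale 1 (666) [LIFO — newest first]: 40 @ $10 + 338 @ $9 + 288 @ $8 = $5,746
Sale 2 (356) [LIFO — newest first]: 152 @ $1 + 174 @ $9 + 30 @ $8 = $1,958
Total COGS = $5,746 + $1,958 = $7,704
Ending inventory: 273 @ $11 + 3 @ $8 = $3,027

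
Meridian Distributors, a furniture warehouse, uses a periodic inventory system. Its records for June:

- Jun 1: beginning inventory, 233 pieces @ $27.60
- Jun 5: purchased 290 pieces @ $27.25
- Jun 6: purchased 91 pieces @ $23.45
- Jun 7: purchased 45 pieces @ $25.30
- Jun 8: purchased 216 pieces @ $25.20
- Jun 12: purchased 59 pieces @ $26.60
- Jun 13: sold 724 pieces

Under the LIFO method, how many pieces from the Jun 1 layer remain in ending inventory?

Jun 13, 724 sold [LIFO — newest first]: 59 @ $26.60 + 216 @ $25.20 + 45 @ $25.30 + 91 @ $23.45 + 290 @ $27.25 + 23 @ $27.60 = $18,822.35
Ending inventory: 210 @ $27.60 = $5,796.00
Check: goods available $24,618.35 = COGS $18,822.35 + ending $5,796.00

210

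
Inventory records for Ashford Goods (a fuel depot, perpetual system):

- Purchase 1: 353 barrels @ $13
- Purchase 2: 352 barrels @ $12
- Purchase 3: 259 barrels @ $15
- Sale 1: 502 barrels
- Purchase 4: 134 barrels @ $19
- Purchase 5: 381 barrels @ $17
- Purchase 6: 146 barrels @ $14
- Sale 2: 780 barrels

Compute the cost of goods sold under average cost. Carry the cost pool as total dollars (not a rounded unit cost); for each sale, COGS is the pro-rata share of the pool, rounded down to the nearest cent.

After Purchase 1: 353 on hand, pool $4,589.00 (≈ $13.0000 each)
After Purchase 2: 705 on hand, pool $8,813.00 (≈ $12.5007 each)
After Purchase 3: 964 on hand, pool $12,698.00 (≈ $13.1722 each)
Sale 1, sell 502: 502/964 × $12,698.00 → $6,612.44
After Purchase 4: 596 on hand, pool $8,631.56 (≈ $14.4825 each)
After Purchase 5: 977 on hand, pool $15,108.56 (≈ $15.4642 each)
After Purchase 6: 1123 on hand, pool $17,152.56 (≈ $15.2739 each)
Sale 2, sell 780: 780/1123 × $17,152.56 → $11,913.62
Total COGS = $6,612.44 + $11,913.62 = $18,526.06
Ending inventory (cost pool remaining) = $5,238.94
Check: goods available $23,765.00 = COGS $18,526.06 + ending $5,238.94

COGS = $18,526.06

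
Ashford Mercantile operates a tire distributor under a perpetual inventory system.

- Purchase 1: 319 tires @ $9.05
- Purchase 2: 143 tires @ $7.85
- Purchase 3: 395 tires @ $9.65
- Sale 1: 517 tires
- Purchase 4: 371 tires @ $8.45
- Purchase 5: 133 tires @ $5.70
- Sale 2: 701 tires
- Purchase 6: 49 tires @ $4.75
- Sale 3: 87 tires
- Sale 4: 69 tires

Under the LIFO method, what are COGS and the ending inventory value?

COGS = $11,621.25; ending inventory = $325.80

Sale 1 (517) [LIFO — newest first]: 395 @ $9.65 + 122 @ $7.85 = $4,769.45
Sale 2 (701) [LIFO — newest first]: 133 @ $5.70 + 371 @ $8.45 + 21 @ $7.85 + 176 @ $9.05 = $5,650.70
Sale 3 (87) [LIFO — newest first]: 49 @ $4.75 + 38 @ $9.05 = $576.65
Sale 4 (69) [LIFO — newest first]: 69 @ $9.05 = $624.45
Total COGS = $4,769.45 + $5,650.70 + $576.65 + $624.45 = $11,621.25
Ending inventory: 36 @ $9.05 = $325.80
Check: goods available $11,947.05 = COGS $11,621.25 + ending $325.80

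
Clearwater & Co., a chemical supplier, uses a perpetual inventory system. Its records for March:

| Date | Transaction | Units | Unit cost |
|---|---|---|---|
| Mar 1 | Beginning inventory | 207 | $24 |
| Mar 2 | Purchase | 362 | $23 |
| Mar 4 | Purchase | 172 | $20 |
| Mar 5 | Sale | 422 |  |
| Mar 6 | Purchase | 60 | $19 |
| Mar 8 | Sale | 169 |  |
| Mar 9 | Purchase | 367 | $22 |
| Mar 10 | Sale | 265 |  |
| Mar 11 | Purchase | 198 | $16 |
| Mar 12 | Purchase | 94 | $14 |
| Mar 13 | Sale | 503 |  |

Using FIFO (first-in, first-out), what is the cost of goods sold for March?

COGS = $29,004

Mar 5, 422 sold [FIFO — oldest first]: 207 @ $24 + 215 @ $23 = $9,913
Mar 8, 169 sold [FIFO — oldest first]: 147 @ $23 + 22 @ $20 = $3,821
Mar 10, 265 sold [FIFO — oldest first]: 150 @ $20 + 60 @ $19 + 55 @ $22 = $5,350
Mar 13, 503 sold [FIFO — oldest first]: 312 @ $22 + 191 @ $16 = $9,920
Total COGS = $9,913 + $3,821 + $5,350 + $9,920 = $29,004
Ending inventory: 7 @ $16 + 94 @ $14 = $1,428
Check: goods available $30,432 = COGS $29,004 + ending $1,428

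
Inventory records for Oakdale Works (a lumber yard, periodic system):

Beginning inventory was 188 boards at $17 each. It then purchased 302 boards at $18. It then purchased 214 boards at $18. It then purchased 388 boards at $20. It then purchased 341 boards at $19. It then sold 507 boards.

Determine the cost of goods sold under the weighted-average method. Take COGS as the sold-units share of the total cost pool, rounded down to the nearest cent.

COGS = $9,454.68

Sale 1, sell 507: 507/1433 × $26,723.00 → $9,454.68
Ending inventory (cost pool remaining) = $17,268.32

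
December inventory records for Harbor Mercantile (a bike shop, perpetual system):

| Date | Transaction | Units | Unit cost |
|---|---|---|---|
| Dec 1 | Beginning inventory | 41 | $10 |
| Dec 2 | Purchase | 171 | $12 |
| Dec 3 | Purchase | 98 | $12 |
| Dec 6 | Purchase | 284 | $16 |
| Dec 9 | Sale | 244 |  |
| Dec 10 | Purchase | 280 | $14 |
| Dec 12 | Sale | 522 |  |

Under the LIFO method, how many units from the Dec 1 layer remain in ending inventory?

Dec 9, 244 sold [LIFO — newest first]: 244 @ $16 = $3,904
Dec 12, 522 sold [LIFO — newest first]: 280 @ $14 + 40 @ $16 + 98 @ $12 + 104 @ $12 = $6,984
Total COGS = $3,904 + $6,984 = $10,888
Ending inventory: 41 @ $10 + 67 @ $12 = $1,214
Check: goods available $12,102 = COGS $10,888 + ending $1,214

41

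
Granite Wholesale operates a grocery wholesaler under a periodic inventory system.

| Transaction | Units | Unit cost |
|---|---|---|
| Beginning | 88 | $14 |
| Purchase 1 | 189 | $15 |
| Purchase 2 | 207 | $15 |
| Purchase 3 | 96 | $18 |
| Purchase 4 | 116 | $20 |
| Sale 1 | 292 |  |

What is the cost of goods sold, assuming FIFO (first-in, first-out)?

COGS = $4,292

Sale 1 (292) [FIFO — oldest first]: 88 @ $14 + 189 @ $15 + 15 @ $15 = $4,292
Ending inventory: 192 @ $15 + 96 @ $18 + 116 @ $20 = $6,928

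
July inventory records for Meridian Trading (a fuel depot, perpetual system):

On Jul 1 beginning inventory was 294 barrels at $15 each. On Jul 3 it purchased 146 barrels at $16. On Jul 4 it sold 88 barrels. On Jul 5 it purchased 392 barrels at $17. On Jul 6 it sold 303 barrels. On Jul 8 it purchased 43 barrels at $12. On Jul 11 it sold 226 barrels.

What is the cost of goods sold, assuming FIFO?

COGS = $9,755

Jul 4, 88 sold [FIFO — oldest first]: 88 @ $15 = $1,320
Jul 6, 303 sold [FIFO — oldest first]: 206 @ $15 + 97 @ $16 = $4,642
Jul 11, 226 sold [FIFO — oldest first]: 49 @ $16 + 177 @ $17 = $3,793
Total COGS = $1,320 + $4,642 + $3,793 = $9,755
Ending inventory: 215 @ $17 + 43 @ $12 = $4,171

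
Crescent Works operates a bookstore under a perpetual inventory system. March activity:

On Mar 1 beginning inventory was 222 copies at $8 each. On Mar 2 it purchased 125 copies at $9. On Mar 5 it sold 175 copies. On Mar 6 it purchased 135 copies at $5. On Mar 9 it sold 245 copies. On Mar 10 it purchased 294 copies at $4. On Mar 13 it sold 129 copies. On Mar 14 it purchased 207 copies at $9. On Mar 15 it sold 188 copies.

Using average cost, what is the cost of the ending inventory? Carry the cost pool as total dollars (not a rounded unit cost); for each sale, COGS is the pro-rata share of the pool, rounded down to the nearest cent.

After Mar 1: 222 on hand, pool $1,776.00 (≈ $8.0000 each)
After Mar 2: 347 on hand, pool $2,901.00 (≈ $8.3602 each)
Mar 5, sell 175: 175/347 × $2,901.00 → $1,463.04
After Mar 6: 307 on hand, pool $2,112.96 (≈ $6.8826 each)
Mar 9, sell 245: 245/307 × $2,112.96 → $1,686.23
After Mar 10: 356 on hand, pool $1,602.73 (≈ $4.5021 each)
Mar 13, sell 129: 129/356 × $1,602.73 → $580.76
After Mar 14: 434 on hand, pool $2,884.97 (≈ $6.6474 each)
Mar 15, sell 188: 188/434 × $2,884.97 → $1,249.71
Total COGS = $1,463.04 + $1,686.23 + $580.76 + $1,249.71 = $4,979.74
Ending inventory (cost pool remaining) = $1,635.26

Ending inventory = $1,635.26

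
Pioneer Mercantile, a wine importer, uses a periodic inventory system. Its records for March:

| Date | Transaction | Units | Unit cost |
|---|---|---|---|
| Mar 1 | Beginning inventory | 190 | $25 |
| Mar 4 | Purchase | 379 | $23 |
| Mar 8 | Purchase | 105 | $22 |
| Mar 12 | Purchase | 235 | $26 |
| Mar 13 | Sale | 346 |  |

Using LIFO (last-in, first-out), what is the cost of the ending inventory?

Mar 13, 346 sold [LIFO — newest first]: 235 @ $26 + 105 @ $22 + 6 @ $23 = $8,558
Ending inventory: 190 @ $25 + 373 @ $23 = $13,329

Ending inventory = $13,329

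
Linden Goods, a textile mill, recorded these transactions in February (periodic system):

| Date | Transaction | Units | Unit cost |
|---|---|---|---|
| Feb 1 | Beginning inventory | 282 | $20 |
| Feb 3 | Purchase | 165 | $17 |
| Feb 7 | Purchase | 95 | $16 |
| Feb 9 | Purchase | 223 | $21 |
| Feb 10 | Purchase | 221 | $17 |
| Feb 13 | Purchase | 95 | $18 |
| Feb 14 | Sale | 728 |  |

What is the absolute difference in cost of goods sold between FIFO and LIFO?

FIFO COGS: 282 @ $20 + 165 @ $17 + 95 @ $16 + 186 @ $21 = $13,871
LIFO COGS: 95 @ $18 + 221 @ $17 + 223 @ $21 + 95 @ $16 + 94 @ $17 = $13,268
Difference = |$13,871 − $13,268| = $603

$603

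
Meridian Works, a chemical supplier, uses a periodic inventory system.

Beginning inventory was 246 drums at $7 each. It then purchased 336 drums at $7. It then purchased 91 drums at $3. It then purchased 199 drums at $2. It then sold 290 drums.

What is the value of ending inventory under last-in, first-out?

Ending inventory = $4,074

Sale 1 (290) [LIFO — newest first]: 199 @ $2 + 91 @ $3 = $671
Ending inventory: 246 @ $7 + 336 @ $7 = $4,074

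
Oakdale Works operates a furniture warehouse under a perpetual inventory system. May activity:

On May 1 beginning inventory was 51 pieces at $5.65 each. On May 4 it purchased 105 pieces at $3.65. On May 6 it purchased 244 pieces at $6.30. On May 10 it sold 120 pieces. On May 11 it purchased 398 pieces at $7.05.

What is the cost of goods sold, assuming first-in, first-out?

May 10, 120 sold [FIFO — oldest first]: 51 @ $5.65 + 69 @ $3.65 = $540.00
Ending inventory: 36 @ $3.65 + 244 @ $6.30 + 398 @ $7.05 = $4,474.50
Check: goods available $5,014.50 = COGS $540.00 + ending $4,474.50

COGS = $540.00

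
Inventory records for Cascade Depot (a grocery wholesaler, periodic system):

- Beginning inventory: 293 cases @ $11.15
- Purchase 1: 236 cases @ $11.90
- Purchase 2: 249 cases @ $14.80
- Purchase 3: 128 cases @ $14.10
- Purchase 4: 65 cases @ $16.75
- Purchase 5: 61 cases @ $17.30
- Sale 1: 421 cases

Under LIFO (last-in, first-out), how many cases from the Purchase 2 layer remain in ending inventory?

82

Sale 1 (421) [LIFO — newest first]: 61 @ $17.30 + 65 @ $16.75 + 128 @ $14.10 + 167 @ $14.80 = $6,420.45
Ending inventory: 293 @ $11.15 + 236 @ $11.90 + 82 @ $14.80 = $7,288.95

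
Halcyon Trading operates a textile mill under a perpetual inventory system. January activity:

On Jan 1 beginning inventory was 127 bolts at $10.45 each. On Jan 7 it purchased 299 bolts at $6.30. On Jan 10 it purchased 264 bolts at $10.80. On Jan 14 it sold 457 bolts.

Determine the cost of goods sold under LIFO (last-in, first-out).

COGS = $4,067.10

Jan 14, 457 sold [LIFO — newest first]: 264 @ $10.80 + 193 @ $6.30 = $4,067.10
Ending inventory: 127 @ $10.45 + 106 @ $6.30 = $1,994.95
Check: goods available $6,062.05 = COGS $4,067.10 + ending $1,994.95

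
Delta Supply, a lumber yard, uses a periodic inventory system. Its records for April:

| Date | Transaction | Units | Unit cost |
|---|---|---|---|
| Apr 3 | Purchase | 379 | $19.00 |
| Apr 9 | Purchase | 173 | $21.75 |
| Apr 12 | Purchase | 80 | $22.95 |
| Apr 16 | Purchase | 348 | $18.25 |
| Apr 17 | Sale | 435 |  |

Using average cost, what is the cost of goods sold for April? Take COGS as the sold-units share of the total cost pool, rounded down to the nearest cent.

Apr 17, sell 435: 435/980 × $19,150.75 → $8,500.58
Ending inventory (cost pool remaining) = $10,650.17
Check: goods available $19,150.75 = COGS $8,500.58 + ending $10,650.17

COGS = $8,500.58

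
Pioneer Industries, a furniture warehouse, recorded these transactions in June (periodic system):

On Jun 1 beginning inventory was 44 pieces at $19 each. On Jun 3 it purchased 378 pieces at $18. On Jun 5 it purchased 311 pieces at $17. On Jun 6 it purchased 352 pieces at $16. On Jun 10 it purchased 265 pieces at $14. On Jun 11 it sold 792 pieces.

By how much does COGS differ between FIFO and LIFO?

FIFO COGS: 44 @ $19 + 378 @ $18 + 311 @ $17 + 59 @ $16 = $13,871
LIFO COGS: 265 @ $14 + 352 @ $16 + 175 @ $17 = $12,317
Difference = |$13,871 − $12,317| = $1,554

$1,554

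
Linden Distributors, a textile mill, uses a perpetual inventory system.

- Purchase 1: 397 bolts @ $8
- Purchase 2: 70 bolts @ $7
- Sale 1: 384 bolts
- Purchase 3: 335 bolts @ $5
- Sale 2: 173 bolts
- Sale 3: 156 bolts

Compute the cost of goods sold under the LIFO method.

COGS = $4,647

Sale 1 (384) [LIFO — newest first]: 70 @ $7 + 314 @ $8 = $3,002
Sale 2 (173) [LIFO — newest first]: 173 @ $5 = $865
Sale 3 (156) [LIFO — newest first]: 156 @ $5 = $780
Total COGS = $3,002 + $865 + $780 = $4,647
Ending inventory: 83 @ $8 + 6 @ $5 = $694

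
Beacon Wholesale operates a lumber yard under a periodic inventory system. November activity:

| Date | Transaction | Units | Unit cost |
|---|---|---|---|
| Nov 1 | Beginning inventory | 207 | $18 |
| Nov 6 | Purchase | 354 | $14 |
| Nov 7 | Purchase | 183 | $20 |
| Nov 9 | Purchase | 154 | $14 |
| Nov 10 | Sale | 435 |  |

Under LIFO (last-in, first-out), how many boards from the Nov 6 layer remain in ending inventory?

256

Nov 10, 435 sold [LIFO — newest first]: 154 @ $14 + 183 @ $20 + 98 @ $14 = $7,188
Ending inventory: 207 @ $18 + 256 @ $14 = $7,310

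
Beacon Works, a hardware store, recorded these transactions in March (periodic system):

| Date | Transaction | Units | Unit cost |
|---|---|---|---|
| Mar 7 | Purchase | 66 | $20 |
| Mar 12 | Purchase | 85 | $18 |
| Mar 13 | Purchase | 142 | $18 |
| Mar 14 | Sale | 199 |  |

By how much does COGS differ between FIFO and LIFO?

$132

FIFO COGS: 66 @ $20 + 85 @ $18 + 48 @ $18 = $3,714
LIFO COGS: 142 @ $18 + 57 @ $18 = $3,582
Difference = |$3,714 − $3,582| = $132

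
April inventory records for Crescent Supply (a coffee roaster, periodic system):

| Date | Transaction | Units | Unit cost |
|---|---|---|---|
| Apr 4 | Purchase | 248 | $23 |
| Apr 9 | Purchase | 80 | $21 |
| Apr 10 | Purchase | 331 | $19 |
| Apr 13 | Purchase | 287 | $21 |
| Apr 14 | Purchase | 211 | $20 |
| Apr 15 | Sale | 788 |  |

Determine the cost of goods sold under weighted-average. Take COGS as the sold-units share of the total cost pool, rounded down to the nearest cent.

Apr 15, sell 788: 788/1157 × $23,920.00 → $16,291.23
Ending inventory (cost pool remaining) = $7,628.77

COGS = $16,291.23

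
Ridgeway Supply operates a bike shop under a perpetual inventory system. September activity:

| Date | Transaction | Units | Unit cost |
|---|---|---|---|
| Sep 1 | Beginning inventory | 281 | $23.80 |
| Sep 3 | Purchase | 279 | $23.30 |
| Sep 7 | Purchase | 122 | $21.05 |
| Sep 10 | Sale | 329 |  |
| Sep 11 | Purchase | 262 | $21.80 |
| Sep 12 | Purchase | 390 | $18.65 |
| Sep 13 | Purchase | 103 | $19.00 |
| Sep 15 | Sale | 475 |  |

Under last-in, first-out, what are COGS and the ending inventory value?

Sep 10, 329 sold [LIFO — newest first]: 122 @ $21.05 + 207 @ $23.30 = $7,391.20
Sep 15, 475 sold [LIFO — newest first]: 103 @ $19.00 + 372 @ $18.65 = $8,894.80
Total COGS = $7,391.20 + $8,894.80 = $16,286.00
Ending inventory: 281 @ $23.80 + 72 @ $23.30 + 262 @ $21.80 + 18 @ $18.65 = $14,412.70

COGS = $16,286.00; ending inventory = $14,412.70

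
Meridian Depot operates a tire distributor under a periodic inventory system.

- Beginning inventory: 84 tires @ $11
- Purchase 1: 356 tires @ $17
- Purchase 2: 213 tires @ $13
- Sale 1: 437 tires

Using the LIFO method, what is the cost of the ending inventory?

Ending inventory = $3,168

Sale 1 (437) [LIFO — newest first]: 213 @ $13 + 224 @ $17 = $6,577
Ending inventory: 84 @ $11 + 132 @ $17 = $3,168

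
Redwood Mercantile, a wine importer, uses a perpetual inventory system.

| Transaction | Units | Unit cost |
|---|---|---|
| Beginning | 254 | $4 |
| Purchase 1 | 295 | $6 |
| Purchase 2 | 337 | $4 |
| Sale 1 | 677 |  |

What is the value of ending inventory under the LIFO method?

Ending inventory = $836

Sale 1 (677) [LIFO — newest first]: 337 @ $4 + 295 @ $6 + 45 @ $4 = $3,298
Ending inventory: 209 @ $4 = $836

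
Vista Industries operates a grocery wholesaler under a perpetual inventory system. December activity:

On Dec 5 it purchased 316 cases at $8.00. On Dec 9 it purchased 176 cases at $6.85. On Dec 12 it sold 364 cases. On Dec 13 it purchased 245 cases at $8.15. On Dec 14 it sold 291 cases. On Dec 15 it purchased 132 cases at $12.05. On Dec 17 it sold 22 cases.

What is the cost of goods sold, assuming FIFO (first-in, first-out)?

COGS = $5,241.35

Dec 12, 364 sold [FIFO — oldest first]: 316 @ $8.00 + 48 @ $6.85 = $2,856.80
Dec 14, 291 sold [FIFO — oldest first]: 128 @ $6.85 + 163 @ $8.15 = $2,205.25
Dec 17, 22 sold [FIFO — oldest first]: 22 @ $8.15 = $179.30
Total COGS = $2,856.80 + $2,205.25 + $179.30 = $5,241.35
Ending inventory: 60 @ $8.15 + 132 @ $12.05 = $2,079.60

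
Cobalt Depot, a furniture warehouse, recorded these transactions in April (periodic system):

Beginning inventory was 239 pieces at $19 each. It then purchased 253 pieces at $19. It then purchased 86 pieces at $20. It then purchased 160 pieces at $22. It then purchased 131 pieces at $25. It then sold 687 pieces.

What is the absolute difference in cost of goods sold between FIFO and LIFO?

FIFO COGS: 239 @ $19 + 253 @ $19 + 86 @ $20 + 109 @ $22 = $13,466
LIFO COGS: 131 @ $25 + 160 @ $22 + 86 @ $20 + 253 @ $19 + 57 @ $19 = $14,405
Difference = |$13,466 − $14,405| = $939

$939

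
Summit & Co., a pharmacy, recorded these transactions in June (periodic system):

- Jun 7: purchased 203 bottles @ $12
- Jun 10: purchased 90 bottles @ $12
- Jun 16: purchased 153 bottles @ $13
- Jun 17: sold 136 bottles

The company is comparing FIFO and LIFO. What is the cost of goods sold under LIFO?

COGS = $1,768

FIFO COGS: 136 @ $12 = $1,632
LIFO COGS: 136 @ $13 = $1,768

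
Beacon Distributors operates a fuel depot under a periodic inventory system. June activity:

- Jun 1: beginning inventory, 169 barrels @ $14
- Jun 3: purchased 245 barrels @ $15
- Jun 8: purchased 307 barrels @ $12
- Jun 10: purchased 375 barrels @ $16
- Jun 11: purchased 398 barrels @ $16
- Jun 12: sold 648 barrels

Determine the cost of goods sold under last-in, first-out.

COGS = $10,368

Jun 12, 648 sold [LIFO — newest first]: 398 @ $16 + 250 @ $16 = $10,368
Ending inventory: 169 @ $14 + 245 @ $15 + 307 @ $12 + 125 @ $16 = $11,725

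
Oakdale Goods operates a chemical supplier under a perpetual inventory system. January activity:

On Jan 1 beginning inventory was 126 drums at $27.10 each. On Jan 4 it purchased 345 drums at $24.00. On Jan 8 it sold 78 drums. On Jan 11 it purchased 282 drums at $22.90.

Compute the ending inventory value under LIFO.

Jan 8, 78 sold [LIFO — newest first]: 78 @ $24.00 = $1,872.00
Ending inventory: 126 @ $27.10 + 267 @ $24.00 + 282 @ $22.90 = $16,280.40
Check: goods available $18,152.40 = COGS $1,872.00 + ending $16,280.40

Ending inventory = $16,280.40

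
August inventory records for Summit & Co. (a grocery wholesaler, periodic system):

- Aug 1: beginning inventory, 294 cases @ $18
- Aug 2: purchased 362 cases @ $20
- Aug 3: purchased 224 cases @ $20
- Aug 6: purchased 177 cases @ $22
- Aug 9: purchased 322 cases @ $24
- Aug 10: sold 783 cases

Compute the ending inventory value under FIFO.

Ending inventory = $13,562

Aug 10, 783 sold [FIFO — oldest first]: 294 @ $18 + 362 @ $20 + 127 @ $20 = $15,072
Ending inventory: 97 @ $20 + 177 @ $22 + 322 @ $24 = $13,562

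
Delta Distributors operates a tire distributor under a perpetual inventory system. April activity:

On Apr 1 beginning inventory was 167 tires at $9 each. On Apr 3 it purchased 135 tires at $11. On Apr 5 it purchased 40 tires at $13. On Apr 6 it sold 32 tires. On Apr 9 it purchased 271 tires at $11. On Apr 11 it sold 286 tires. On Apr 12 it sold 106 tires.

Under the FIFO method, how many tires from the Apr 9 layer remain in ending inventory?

Apr 6, 32 sold [FIFO — oldest first]: 32 @ $9 = $288
Apr 11, 286 sold [FIFO — oldest first]: 135 @ $9 + 135 @ $11 + 16 @ $13 = $2,908
Apr 12, 106 sold [FIFO — oldest first]: 24 @ $13 + 82 @ $11 = $1,214
Total COGS = $288 + $2,908 + $1,214 = $4,410
Ending inventory: 189 @ $11 = $2,079

189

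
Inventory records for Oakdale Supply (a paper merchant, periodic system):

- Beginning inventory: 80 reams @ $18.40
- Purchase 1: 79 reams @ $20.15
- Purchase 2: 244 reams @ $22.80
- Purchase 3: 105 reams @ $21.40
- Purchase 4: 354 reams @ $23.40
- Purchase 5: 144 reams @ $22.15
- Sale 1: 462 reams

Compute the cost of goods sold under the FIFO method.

COGS = $9,889.65

Sale 1 (462) [FIFO — oldest first]: 80 @ $18.40 + 79 @ $20.15 + 244 @ $22.80 + 59 @ $21.40 = $9,889.65
Ending inventory: 46 @ $21.40 + 354 @ $23.40 + 144 @ $22.15 = $12,457.60
Check: goods available $22,347.25 = COGS $9,889.65 + ending $12,457.60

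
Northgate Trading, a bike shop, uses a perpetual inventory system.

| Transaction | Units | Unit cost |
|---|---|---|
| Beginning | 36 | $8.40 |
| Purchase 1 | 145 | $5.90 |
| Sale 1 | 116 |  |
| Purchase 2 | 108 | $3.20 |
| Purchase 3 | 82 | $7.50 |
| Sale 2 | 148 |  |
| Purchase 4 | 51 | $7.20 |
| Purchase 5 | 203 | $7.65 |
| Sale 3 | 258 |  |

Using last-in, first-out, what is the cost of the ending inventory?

Ending inventory = $595.10

Sale 1 (116) [LIFO — newest first]: 116 @ $5.90 = $684.40
Sale 2 (148) [LIFO — newest first]: 82 @ $7.50 + 66 @ $3.20 = $826.20
Sale 3 (258) [LIFO — newest first]: 203 @ $7.65 + 51 @ $7.20 + 4 @ $3.20 = $1,932.95
Total COGS = $684.40 + $826.20 + $1,932.95 = $3,443.55
Ending inventory: 36 @ $8.40 + 29 @ $5.90 + 38 @ $3.20 = $595.10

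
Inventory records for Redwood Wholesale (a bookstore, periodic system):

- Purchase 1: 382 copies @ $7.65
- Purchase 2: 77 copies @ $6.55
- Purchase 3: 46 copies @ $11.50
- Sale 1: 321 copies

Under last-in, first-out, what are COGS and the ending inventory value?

Sale 1 (321) [LIFO — newest first]: 46 @ $11.50 + 77 @ $6.55 + 198 @ $7.65 = $2,548.05
Ending inventory: 184 @ $7.65 = $1,407.60
Check: goods available $3,955.65 = COGS $2,548.05 + ending $1,407.60

COGS = $2,548.05; ending inventory = $1,407.60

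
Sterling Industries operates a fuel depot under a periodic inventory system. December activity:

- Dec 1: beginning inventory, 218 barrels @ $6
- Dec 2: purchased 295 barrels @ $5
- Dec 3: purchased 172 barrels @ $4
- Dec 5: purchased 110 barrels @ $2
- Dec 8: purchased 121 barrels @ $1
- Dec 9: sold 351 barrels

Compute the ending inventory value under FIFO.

Dec 9, 351 sold [FIFO — oldest first]: 218 @ $6 + 133 @ $5 = $1,973
Ending inventory: 162 @ $5 + 172 @ $4 + 110 @ $2 + 121 @ $1 = $1,839

Ending inventory = $1,839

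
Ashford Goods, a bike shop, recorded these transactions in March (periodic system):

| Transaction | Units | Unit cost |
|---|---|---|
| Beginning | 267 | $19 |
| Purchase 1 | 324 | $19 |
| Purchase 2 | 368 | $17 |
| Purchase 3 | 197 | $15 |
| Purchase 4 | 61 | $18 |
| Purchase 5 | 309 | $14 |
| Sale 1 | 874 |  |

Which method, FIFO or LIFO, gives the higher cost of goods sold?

FIFO

FIFO COGS: 267 @ $19 + 324 @ $19 + 283 @ $17 = $16,040
LIFO COGS: 309 @ $14 + 61 @ $18 + 197 @ $15 + 307 @ $17 = $13,598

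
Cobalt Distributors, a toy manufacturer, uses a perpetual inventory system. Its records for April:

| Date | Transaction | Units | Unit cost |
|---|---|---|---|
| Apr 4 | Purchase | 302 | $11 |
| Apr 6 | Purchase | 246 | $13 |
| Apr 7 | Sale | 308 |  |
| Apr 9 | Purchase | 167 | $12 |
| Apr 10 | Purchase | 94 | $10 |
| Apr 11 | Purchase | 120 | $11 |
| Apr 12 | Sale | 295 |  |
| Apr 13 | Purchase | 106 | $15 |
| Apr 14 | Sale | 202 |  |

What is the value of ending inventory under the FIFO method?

Apr 7, 308 sold [FIFO — oldest first]: 302 @ $11 + 6 @ $13 = $3,400
Apr 12, 295 sold [FIFO — oldest first]: 240 @ $13 + 55 @ $12 = $3,780
Apr 14, 202 sold [FIFO — oldest first]: 112 @ $12 + 90 @ $10 = $2,244
Total COGS = $3,400 + $3,780 + $2,244 = $9,424
Ending inventory: 4 @ $10 + 120 @ $11 + 106 @ $15 = $2,950

Ending inventory = $2,950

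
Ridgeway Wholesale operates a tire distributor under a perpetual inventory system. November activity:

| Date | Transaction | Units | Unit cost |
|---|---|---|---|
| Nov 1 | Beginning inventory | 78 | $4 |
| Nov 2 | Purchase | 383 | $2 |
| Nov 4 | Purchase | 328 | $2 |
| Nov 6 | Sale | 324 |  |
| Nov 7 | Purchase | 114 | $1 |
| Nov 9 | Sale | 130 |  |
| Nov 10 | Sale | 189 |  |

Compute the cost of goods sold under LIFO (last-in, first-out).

COGS = $1,172

Nov 6, 324 sold [LIFO — newest first]: 324 @ $2 = $648
Nov 9, 130 sold [LIFO — newest first]: 114 @ $1 + 4 @ $2 + 12 @ $2 = $146
Nov 10, 189 sold [LIFO — newest first]: 189 @ $2 = $378
Total COGS = $648 + $146 + $378 = $1,172
Ending inventory: 78 @ $4 + 182 @ $2 = $676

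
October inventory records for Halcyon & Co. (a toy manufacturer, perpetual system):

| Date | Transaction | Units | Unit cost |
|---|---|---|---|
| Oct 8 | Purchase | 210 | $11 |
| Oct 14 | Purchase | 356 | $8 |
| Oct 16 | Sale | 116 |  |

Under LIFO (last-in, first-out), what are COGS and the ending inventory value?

Oct 16, 116 sold [LIFO — newest first]: 116 @ $8 = $928
Ending inventory: 210 @ $11 + 240 @ $8 = $4,230

COGS = $928; ending inventory = $4,230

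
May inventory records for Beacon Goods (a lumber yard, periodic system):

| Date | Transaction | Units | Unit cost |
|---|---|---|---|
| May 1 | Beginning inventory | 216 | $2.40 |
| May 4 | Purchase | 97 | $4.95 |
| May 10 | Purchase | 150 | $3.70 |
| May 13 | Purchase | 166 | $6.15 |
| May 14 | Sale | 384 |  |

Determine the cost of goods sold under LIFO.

COGS = $1,912.50

May 14, 384 sold [LIFO — newest first]: 166 @ $6.15 + 150 @ $3.70 + 68 @ $4.95 = $1,912.50
Ending inventory: 216 @ $2.40 + 29 @ $4.95 = $661.95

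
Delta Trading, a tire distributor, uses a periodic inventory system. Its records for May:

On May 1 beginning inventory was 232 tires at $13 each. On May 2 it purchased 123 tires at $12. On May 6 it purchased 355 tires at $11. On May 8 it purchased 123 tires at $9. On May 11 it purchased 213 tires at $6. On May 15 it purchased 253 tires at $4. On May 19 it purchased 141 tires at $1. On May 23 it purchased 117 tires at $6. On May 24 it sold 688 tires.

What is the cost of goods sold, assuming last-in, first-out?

May 24, 688 sold [LIFO — newest first]: 117 @ $6 + 141 @ $1 + 253 @ $4 + 177 @ $6 = $2,917
Ending inventory: 232 @ $13 + 123 @ $12 + 355 @ $11 + 123 @ $9 + 36 @ $6 = $9,720
Check: goods available $12,637 = COGS $2,917 + ending $9,720

COGS = $2,917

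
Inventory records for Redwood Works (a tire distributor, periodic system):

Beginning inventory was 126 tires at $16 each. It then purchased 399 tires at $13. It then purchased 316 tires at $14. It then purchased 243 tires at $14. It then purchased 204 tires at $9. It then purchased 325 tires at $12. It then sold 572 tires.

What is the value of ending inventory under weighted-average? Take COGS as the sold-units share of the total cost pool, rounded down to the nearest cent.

Sale 1, sell 572: 572/1613 × $20,765.00 → $7,363.65
Ending inventory (cost pool remaining) = $13,401.35

Ending inventory = $13,401.35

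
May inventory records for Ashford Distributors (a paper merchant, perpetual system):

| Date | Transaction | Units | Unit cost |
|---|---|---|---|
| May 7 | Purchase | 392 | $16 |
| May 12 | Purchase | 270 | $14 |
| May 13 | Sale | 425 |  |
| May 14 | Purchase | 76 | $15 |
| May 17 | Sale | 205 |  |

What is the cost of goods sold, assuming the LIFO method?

May 13, 425 sold [LIFO — newest first]: 270 @ $14 + 155 @ $16 = $6,260
May 17, 205 sold [LIFO — newest first]: 76 @ $15 + 129 @ $16 = $3,204
Total COGS = $6,260 + $3,204 = $9,464
Ending inventory: 108 @ $16 = $1,728

COGS = $9,464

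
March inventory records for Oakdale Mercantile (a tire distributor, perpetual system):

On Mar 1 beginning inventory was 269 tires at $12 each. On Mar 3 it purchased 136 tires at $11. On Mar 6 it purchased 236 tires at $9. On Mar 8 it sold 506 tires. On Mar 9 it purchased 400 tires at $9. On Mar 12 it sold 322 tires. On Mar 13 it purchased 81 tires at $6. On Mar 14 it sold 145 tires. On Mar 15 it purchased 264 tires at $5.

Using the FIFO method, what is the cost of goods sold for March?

COGS = $9,836

Mar 8, 506 sold [FIFO — oldest first]: 269 @ $12 + 136 @ $11 + 101 @ $9 = $5,633
Mar 12, 322 sold [FIFO — oldest first]: 135 @ $9 + 187 @ $9 = $2,898
Mar 14, 145 sold [FIFO — oldest first]: 145 @ $9 = $1,305
Total COGS = $5,633 + $2,898 + $1,305 = $9,836
Ending inventory: 68 @ $9 + 81 @ $6 + 264 @ $5 = $2,418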